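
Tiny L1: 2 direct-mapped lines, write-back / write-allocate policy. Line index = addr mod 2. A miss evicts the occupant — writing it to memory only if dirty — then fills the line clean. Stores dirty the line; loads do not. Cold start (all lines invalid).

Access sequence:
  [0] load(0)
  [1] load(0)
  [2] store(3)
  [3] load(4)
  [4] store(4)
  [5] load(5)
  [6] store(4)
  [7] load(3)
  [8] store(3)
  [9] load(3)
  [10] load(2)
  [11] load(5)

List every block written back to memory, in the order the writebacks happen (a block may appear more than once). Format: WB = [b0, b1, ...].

WB = [3, 4, 3]

0: R B0 -> L0 miss  d=-]
1: R B0 -> L0 hit  d=-]
2: W B3 -> L1 miss  d=D]
3: R B4 -> L0 miss  d=-]
4: W B4 -> L0 hit  d=D]
5: R B5 -> L1 miss wb->B3  d=-]
6: W B4 -> L0 hit  d=D]
7: R B3 -> L1 miss  d=-]
8: W B3 -> L1 hit  d=D]
9: R B3 -> L1 hit  d=D]
10: R B2 -> L0 miss wb->B4  d=-]
11: R B5 -> L1 miss wb->B3  d=-]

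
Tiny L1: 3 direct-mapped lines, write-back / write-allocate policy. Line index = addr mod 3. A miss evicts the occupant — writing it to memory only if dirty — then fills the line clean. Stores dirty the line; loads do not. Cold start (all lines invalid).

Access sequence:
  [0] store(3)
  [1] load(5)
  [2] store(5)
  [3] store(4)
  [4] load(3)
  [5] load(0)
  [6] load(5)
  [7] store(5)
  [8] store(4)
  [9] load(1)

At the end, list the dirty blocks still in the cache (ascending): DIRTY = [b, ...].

0: W B3 → L0 miss [D]
1: R B5 → L2 miss [-]
2: W B5 → L2 hit [D]
3: W B4 → L1 miss [D]
4: R B3 → L0 hit [D]
5: R B0 → L0 miss wb→B3 [-]
6: R B5 → L2 hit [D]
7: W B5 → L2 hit [D]
8: W B4 → L1 hit [D]
9: R B1 → L1 miss wb→B4 [-]

DIRTY = [5]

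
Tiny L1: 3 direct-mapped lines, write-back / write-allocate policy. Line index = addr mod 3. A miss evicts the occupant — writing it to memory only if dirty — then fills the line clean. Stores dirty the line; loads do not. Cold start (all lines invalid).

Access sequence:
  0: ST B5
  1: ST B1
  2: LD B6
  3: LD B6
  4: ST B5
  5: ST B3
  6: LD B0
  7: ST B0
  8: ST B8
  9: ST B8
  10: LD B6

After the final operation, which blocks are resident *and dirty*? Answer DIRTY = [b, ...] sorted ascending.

DIRTY = [1, 8]

  0 | W B5 → L2 miss [D]
  1 | W B1 → L1 miss [D]
  2 | R B6 → L0 miss [-]
  3 | R B6 → L0 hit [-]
  4 | W B5 → L2 hit [D]
  5 | W B3 → L0 miss [D]
  6 | R B0 → L0 miss wb→B3 [-]
  7 | W B0 → L0 hit [D]
  8 | W B8 → L2 miss wb→B5 [D]
  9 | W B8 → L2 hit [D]
  10 | R B6 → L0 miss wb→B0 [-]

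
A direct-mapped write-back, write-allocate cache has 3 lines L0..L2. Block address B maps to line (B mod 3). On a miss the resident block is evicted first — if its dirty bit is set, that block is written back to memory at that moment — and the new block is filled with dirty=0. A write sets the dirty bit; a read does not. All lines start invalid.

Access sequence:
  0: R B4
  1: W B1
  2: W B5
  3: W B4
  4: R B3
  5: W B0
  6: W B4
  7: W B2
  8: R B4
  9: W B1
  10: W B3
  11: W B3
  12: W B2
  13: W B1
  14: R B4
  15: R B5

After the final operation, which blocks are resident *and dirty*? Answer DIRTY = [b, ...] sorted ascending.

0: R B4 -> L1 miss  d=-]
1: W B1 -> L1 miss  d=D]
2: W B5 -> L2 miss  d=D]
3: W B4 -> L1 miss wb->B1  d=D]
4: R B3 -> L0 miss  d=-]
5: W B0 -> L0 miss  d=D]
6: W B4 -> L1 hit  d=D]
7: W B2 -> L2 miss wb->B5  d=D]
8: R B4 -> L1 hit  d=D]
9: W B1 -> L1 miss wb->B4  d=D]
10: W B3 -> L0 miss wb->B0  d=D]
11: W B3 -> L0 hit  d=D]
12: W B2 -> L2 hit  d=D]
13: W B1 -> L1 hit  d=D]
14: R B4 -> L1 miss wb->B1  d=-]
15: R B5 -> L2 miss wb->B2  d=-]

DIRTY = [3]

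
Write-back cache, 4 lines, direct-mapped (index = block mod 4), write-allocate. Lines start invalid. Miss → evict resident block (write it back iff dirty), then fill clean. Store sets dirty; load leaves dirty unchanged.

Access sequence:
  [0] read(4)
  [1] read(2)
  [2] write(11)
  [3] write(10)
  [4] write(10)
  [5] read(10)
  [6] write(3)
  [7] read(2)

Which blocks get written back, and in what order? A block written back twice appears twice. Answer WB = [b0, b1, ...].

  0 | R B4 → L0 miss [-]
  1 | R B2 → L2 miss [-]
  2 | W B11 → L3 miss [D]
  3 | W B10 → L2 miss [D]
  4 | W B10 → L2 hit [D]
  5 | R B10 → L2 hit [D]
  6 | W B3 → L3 miss wb→B11 [D]
  7 | R B2 → L2 miss wb→B10 [-]

WB = [11, 10]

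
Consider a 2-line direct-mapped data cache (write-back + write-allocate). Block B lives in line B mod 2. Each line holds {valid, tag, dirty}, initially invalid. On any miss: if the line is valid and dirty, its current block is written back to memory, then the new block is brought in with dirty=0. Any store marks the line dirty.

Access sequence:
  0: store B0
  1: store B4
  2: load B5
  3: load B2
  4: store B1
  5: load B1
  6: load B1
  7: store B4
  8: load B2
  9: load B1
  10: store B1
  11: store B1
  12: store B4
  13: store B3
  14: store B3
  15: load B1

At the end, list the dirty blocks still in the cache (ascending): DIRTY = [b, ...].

0: W B0 → L0 miss [D]
1: W B4 → L0 miss wb→B0 [D]
2: R B5 → L1 miss [-]
3: R B2 → L0 miss wb→B4 [-]
4: W B1 → L1 miss [D]
5: R B1 → L1 hit [D]
6: R B1 → L1 hit [D]
7: W B4 → L0 miss [D]
8: R B2 → L0 miss wb→B4 [-]
9: R B1 → L1 hit [D]
10: W B1 → L1 hit [D]
11: W B1 → L1 hit [D]
12: W B4 → L0 miss [D]
13: W B3 → L1 miss wb→B1 [D]
14: W B3 → L1 hit [D]
15: R B1 → L1 miss wb→B3 [-]

DIRTY = [4]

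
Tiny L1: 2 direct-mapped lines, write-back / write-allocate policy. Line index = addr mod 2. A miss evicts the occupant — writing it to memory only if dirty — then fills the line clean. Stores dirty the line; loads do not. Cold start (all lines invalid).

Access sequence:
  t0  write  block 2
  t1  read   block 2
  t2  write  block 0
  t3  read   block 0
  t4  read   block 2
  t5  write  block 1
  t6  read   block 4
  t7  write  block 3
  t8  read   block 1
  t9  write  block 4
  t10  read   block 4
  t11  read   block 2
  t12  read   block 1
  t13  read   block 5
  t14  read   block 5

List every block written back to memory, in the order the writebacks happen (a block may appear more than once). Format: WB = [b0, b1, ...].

WB = [2, 0, 1, 3, 4]

0: W B2 -> L0 miss  d=D]
1: R B2 -> L0 hit  d=D]
2: W B0 -> L0 miss wb->B2  d=D]
3: R B0 -> L0 hit  d=D]
4: R B2 -> L0 miss wb->B0  d=-]
5: W B1 -> L1 miss  d=D]
6: R B4 -> L0 miss  d=-]
7: W B3 -> L1 miss wb->B1  d=D]
8: R B1 -> L1 miss wb->B3  d=-]
9: W B4 -> L0 hit  d=D]
10: R B4 -> L0 hit  d=D]
11: R B2 -> L0 miss wb->B4  d=-]
12: R B1 -> L1 hit  d=-]
13: R B5 -> L1 miss  d=-]
14: R B5 -> L1 hit  d=-]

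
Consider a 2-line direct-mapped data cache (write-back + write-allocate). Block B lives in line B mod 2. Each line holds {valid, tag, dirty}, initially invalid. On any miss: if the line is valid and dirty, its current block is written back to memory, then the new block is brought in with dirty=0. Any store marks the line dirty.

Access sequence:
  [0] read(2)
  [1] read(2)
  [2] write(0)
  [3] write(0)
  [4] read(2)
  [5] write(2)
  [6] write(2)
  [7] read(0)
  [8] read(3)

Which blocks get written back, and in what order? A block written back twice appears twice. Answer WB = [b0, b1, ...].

0: R B2 -> L0 miss  d=-]
1: R B2 -> L0 hit  d=-]
2: W B0 -> L0 miss  d=D]
3: W B0 -> L0 hit  d=D]
4: R B2 -> L0 miss wb->B0  d=-]
5: W B2 -> L0 hit  d=D]
6: W B2 -> L0 hit  d=D]
7: R B0 -> L0 miss wb->B2  d=-]
8: R B3 -> L1 miss  d=-]

WB = [0, 2]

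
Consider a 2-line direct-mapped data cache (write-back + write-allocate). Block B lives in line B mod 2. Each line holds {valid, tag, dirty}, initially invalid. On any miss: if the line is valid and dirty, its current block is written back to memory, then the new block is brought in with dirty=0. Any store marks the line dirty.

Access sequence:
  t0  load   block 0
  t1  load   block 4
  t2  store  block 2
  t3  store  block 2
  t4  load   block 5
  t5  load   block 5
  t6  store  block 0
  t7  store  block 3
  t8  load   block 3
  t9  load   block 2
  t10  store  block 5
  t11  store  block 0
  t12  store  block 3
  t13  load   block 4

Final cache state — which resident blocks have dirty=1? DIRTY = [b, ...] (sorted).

DIRTY = [3]

0: R B0 -> L0 miss  d=-]
1: R B4 -> L0 miss  d=-]
2: W B2 -> L0 miss  d=D]
3: W B2 -> L0 hit  d=D]
4: R B5 -> L1 miss  d=-]
5: R B5 -> L1 hit  d=-]
6: W B0 -> L0 miss wb->B2  d=D]
7: W B3 -> L1 miss  d=D]
8: R B3 -> L1 hit  d=D]
9: R B2 -> L0 miss wb->B0  d=-]
10: W B5 -> L1 miss wb->B3  d=D]
11: W B0 -> L0 miss  d=D]
12: W B3 -> L1 miss wb->B5  d=D]
13: R B4 -> L0 miss wb->B0  d=-]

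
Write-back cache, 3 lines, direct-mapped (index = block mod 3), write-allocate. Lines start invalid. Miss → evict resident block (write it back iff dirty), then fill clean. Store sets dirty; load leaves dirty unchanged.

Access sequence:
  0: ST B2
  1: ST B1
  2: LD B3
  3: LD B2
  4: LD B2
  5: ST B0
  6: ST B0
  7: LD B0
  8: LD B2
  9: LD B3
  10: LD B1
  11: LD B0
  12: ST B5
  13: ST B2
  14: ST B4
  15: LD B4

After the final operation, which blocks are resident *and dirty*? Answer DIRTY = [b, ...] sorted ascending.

0: W B2 -> L2 miss  d=D]
1: W B1 -> L1 miss  d=D]
2: R B3 -> L0 miss  d=-]
3: R B2 -> L2 hit  d=D]
4: R B2 -> L2 hit  d=D]
5: W B0 -> L0 miss  d=D]
6: W B0 -> L0 hit  d=D]
7: R B0 -> L0 hit  d=D]
8: R B2 -> L2 hit  d=D]
9: R B3 -> L0 miss wb->B0  d=-]
10: R B1 -> L1 hit  d=D]
11: R B0 -> L0 miss  d=-]
12: W B5 -> L2 miss wb->B2  d=D]
13: W B2 -> L2 miss wb->B5  d=D]
14: W B4 -> L1 miss wb->B1  d=D]
15: R B4 -> L1 hit  d=D]

DIRTY = [2, 4]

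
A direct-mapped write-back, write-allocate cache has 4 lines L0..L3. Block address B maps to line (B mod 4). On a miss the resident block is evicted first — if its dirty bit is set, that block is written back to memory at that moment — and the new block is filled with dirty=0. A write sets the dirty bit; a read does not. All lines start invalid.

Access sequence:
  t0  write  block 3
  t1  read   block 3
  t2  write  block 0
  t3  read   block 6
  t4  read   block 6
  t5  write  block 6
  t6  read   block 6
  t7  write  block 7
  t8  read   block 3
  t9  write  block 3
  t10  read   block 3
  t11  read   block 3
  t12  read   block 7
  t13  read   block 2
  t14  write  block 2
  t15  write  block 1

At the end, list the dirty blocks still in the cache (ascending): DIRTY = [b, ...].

DIRTY = [0, 1, 2]

  0 | W B3 → L3 miss [D]
  1 | R B3 → L3 hit [D]
  2 | W B0 → L0 miss [D]
  3 | R B6 → L2 miss [-]
  4 | R B6 → L2 hit [-]
  5 | W B6 → L2 hit [D]
  6 | R B6 → L2 hit [D]
  7 | W B7 → L3 miss wb→B3 [D]
  8 | R B3 → L3 miss wb→B7 [-]
  9 | W B3 → L3 hit [D]
  10 | R B3 → L3 hit [D]
  11 | R B3 → L3 hit [D]
  12 | R B7 → L3 miss wb→B3 [-]
  13 | R B2 → L2 miss wb→B6 [-]
  14 | W B2 → L2 hit [D]
  15 | W B1 → L1 miss [D]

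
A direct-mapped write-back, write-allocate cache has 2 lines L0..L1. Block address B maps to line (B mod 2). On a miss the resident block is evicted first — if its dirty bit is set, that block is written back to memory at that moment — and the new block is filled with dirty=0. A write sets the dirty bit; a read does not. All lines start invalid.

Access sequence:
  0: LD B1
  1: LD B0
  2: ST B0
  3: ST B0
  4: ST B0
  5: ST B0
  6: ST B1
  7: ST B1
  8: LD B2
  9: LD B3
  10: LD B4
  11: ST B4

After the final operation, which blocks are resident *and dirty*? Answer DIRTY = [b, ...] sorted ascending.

DIRTY = [4]

  0 | R B1 → L1 miss [-]
  1 | R B0 → L0 miss [-]
  2 | W B0 → L0 hit [D]
  3 | W B0 → L0 hit [D]
  4 | W B0 → L0 hit [D]
  5 | W B0 → L0 hit [D]
  6 | W B1 → L1 hit [D]
  7 | W B1 → L1 hit [D]
  8 | R B2 → L0 miss wb→B0 [-]
  9 | R B3 → L1 miss wb→B1 [-]
  10 | R B4 → L0 miss [-]
  11 | W B4 → L0 hit [D]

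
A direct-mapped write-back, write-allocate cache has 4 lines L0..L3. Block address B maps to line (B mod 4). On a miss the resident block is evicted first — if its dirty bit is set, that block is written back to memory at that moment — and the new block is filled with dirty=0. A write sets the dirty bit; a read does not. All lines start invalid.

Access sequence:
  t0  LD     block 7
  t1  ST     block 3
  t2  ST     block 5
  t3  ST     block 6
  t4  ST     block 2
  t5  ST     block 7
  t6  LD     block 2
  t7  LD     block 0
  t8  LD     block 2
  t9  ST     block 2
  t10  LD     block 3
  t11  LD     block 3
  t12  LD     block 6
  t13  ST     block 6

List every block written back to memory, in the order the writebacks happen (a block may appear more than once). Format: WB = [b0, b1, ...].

WB = [6, 3, 7, 2]

0: R B7 → L3 miss [-]
1: W B3 → L3 miss [D]
2: W B5 → L1 miss [D]
3: W B6 → L2 miss [D]
4: W B2 → L2 miss wb→B6 [D]
5: W B7 → L3 miss wb→B3 [D]
6: R B2 → L2 hit [D]
7: R B0 → L0 miss [-]
8: R B2 → L2 hit [D]
9: W B2 → L2 hit [D]
10: R B3 → L3 miss wb→B7 [-]
11: R B3 → L3 hit [-]
12: R B6 → L2 miss wb→B2 [-]
13: W B6 → L2 hit [D]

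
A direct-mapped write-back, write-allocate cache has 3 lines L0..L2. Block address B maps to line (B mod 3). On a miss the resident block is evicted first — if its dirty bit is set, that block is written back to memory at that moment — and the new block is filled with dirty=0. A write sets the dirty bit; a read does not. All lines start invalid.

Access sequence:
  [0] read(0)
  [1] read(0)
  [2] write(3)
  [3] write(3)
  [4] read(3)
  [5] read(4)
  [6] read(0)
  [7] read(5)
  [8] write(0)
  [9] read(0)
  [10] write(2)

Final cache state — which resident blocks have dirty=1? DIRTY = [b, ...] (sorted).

  0 | R B0 → L0 miss [-]
  1 | R B0 → L0 hit [-]
  2 | W B3 → L0 miss [D]
  3 | W B3 → L0 hit [D]
  4 | R B3 → L0 hit [D]
  5 | R B4 → L1 miss [-]
  6 | R B0 → L0 miss wb→B3 [-]
  7 | R B5 → L2 miss [-]
  8 | W B0 → L0 hit [D]
  9 | R B0 → L0 hit [D]
  10 | W B2 → L2 miss [D]

DIRTY = [0, 2]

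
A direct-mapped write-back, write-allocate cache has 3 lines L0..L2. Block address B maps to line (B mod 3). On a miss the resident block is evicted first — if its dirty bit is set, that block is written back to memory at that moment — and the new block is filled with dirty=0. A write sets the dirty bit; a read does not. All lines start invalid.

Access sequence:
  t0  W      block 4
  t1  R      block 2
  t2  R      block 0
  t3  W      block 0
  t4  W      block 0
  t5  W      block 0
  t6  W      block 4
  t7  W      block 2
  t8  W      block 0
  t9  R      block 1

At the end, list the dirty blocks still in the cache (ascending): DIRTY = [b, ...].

DIRTY = [0, 2]

0: W B4 → L1 miss [D]
1: R B2 → L2 miss [-]
2: R B0 → L0 miss [-]
3: W B0 → L0 hit [D]
4: W B0 → L0 hit [D]
5: W B0 → L0 hit [D]
6: W B4 → L1 hit [D]
7: W B2 → L2 hit [D]
8: W B0 → L0 hit [D]
9: R B1 → L1 miss wb→B4 [-]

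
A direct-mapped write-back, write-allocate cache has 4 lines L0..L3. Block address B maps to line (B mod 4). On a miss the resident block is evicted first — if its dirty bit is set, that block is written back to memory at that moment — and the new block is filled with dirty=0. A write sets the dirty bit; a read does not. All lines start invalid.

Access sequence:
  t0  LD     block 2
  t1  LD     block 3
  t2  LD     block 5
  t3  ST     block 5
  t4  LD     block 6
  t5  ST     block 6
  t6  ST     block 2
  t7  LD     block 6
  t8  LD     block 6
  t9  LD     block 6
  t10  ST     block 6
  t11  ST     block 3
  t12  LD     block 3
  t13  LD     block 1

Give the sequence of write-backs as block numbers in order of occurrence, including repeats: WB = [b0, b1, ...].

0: R B2 -> L2 miss  d=-]
1: R B3 -> L3 miss  d=-]
2: R B5 -> L1 miss  d=-]
3: W B5 -> L1 hit  d=D]
4: R B6 -> L2 miss  d=-]
5: W B6 -> L2 hit  d=D]
6: W B2 -> L2 miss wb->B6  d=D]
7: R B6 -> L2 miss wb->B2  d=-]
8: R B6 -> L2 hit  d=-]
9: R B6 -> L2 hit  d=-]
10: W B6 -> L2 hit  d=D]
11: W B3 -> L3 hit  d=D]
12: R B3 -> L3 hit  d=D]
13: R B1 -> L1 miss wb->B5  d=-]

WB = [6, 2, 5]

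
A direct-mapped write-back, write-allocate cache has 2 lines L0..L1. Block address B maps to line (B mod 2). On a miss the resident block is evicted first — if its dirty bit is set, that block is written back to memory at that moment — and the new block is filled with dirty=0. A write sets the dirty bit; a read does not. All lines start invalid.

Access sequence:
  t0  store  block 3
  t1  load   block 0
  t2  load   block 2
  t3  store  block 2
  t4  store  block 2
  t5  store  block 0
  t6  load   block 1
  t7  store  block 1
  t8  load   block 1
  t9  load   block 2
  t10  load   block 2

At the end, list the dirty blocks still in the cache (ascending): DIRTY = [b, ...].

0: W B3 -> L1 miss  d=D]
1: R B0 -> L0 miss  d=-]
2: R B2 -> L0 miss  d=-]
3: W B2 -> L0 hit  d=D]
4: W B2 -> L0 hit  d=D]
5: W B0 -> L0 miss wb->B2  d=D]
6: R B1 -> L1 miss wb->B3  d=-]
7: W B1 -> L1 hit  d=D]
8: R B1 -> L1 hit  d=D]
9: R B2 -> L0 miss wb->B0  d=-]
10: R B2 -> L0 hit  d=-]

DIRTY = [1]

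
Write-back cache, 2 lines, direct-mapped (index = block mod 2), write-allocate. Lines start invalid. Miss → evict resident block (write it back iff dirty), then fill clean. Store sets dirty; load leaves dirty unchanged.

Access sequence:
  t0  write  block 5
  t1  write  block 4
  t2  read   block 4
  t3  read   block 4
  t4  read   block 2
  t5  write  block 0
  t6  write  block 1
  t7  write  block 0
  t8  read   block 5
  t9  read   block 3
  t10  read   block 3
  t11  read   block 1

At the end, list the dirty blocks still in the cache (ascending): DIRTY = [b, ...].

0: W B5 -> L1 miss  d=D]
1: W B4 -> L0 miss  d=D]
2: R B4 -> L0 hit  d=D]
3: R B4 -> L0 hit  d=D]
4: R B2 -> L0 miss wb->B4  d=-]
5: W B0 -> L0 miss  d=D]
6: W B1 -> L1 miss wb->B5  d=D]
7: W B0 -> L0 hit  d=D]
8: R B5 -> L1 miss wb->B1  d=-]
9: R B3 -> L1 miss  d=-]
10: R B3 -> L1 hit  d=-]
11: R B1 -> L1 miss  d=-]

DIRTY = [0]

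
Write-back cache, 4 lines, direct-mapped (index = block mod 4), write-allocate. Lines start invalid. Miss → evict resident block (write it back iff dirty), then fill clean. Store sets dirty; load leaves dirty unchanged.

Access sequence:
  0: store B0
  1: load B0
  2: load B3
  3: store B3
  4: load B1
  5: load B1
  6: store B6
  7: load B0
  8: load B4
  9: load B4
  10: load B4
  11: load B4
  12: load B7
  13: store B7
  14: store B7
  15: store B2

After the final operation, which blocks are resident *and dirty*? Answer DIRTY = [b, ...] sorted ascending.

0: W B0 -> L0 miss  d=D]
1: R B0 -> L0 hit  d=D]
2: R B3 -> L3 miss  d=-]
3: W B3 -> L3 hit  d=D]
4: R B1 -> L1 miss  d=-]
5: R B1 -> L1 hit  d=-]
6: W B6 -> L2 miss  d=D]
7: R B0 -> L0 hit  d=D]
8: R B4 -> L0 miss wb->B0  d=-]
9: R B4 -> L0 hit  d=-]
10: R B4 -> L0 hit  d=-]
11: R B4 -> L0 hit  d=-]
12: R B7 -> L3 miss wb->B3  d=-]
13: W B7 -> L3 hit  d=D]
14: W B7 -> L3 hit  d=D]
15: W B2 -> L2 miss wb->B6  d=D]

DIRTY = [2, 7]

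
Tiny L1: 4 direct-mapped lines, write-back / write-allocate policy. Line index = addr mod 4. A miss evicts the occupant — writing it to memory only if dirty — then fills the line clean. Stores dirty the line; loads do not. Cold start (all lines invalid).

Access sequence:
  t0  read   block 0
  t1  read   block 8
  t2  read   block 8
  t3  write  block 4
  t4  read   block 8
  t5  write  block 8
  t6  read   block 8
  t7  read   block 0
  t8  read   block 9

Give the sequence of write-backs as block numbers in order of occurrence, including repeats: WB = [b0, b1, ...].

WB = [4, 8]

  0 | R B0 → L0 miss [-]
  1 | R B8 → L0 miss [-]
  2 | R B8 → L0 hit [-]
  3 | W B4 → L0 miss [D]
  4 | R B8 → L0 miss wb→B4 [-]
  5 | W B8 → L0 hit [D]
  6 | R B8 → L0 hit [D]
  7 | R B0 → L0 miss wb→B8 [-]
  8 | R B9 → L1 miss [-]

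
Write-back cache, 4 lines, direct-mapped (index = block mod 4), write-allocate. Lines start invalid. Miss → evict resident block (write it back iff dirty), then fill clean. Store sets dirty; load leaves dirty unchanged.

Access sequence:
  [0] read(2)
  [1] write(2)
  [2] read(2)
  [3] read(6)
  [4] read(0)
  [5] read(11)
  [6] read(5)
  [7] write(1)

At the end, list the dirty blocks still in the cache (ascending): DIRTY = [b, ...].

DIRTY = [1]

0: R B2 → L2 miss [-]
1: W B2 → L2 hit [D]
2: R B2 → L2 hit [D]
3: R B6 → L2 miss wb→B2 [-]
4: R B0 → L0 miss [-]
5: R B11 → L3 miss [-]
6: R B5 → L1 miss [-]
7: W B1 → L1 miss [D]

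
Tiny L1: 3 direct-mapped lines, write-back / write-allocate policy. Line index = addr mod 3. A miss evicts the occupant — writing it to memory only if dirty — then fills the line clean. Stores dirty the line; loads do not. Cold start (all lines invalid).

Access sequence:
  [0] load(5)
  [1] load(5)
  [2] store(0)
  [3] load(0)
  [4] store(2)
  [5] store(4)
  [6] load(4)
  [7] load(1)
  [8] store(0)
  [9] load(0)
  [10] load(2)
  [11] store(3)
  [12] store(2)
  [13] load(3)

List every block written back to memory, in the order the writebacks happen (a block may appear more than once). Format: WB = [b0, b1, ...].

0: R B5 -> L2 miss  d=-]
1: R B5 -> L2 hit  d=-]
2: W B0 -> L0 miss  d=D]
3: R B0 -> L0 hit  d=D]
4: W B2 -> L2 miss  d=D]
5: W B4 -> L1 miss  d=D]
6: R B4 -> L1 hit  d=D]
7: R B1 -> L1 miss wb->B4  d=-]
8: W B0 -> L0 hit  d=D]
9: R B0 -> L0 hit  d=D]
10: R B2 -> L2 hit  d=D]
11: W B3 -> L0 miss wb->B0  d=D]
12: W B2 -> L2 hit  d=D]
13: R B3 -> L0 hit  d=D]

WB = [4, 0]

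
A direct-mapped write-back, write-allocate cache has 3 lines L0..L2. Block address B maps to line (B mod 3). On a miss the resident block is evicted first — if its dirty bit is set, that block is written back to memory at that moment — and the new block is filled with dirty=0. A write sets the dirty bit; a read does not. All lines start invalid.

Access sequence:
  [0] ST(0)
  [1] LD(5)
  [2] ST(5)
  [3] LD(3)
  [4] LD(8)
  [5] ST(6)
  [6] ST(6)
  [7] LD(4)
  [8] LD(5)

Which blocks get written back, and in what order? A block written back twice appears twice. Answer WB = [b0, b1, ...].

  0 | W B0 → L0 miss [D]
  1 | R B5 → L2 miss [-]
  2 | W B5 → L2 hit [D]
  3 | R B3 → L0 miss wb→B0 [-]
  4 | R B8 → L2 miss wb→B5 [-]
  5 | W B6 → L0 miss [D]
  6 | W B6 → L0 hit [D]
  7 | R B4 → L1 miss [-]
  8 | R B5 → L2 miss [-]

WB = [0, 5]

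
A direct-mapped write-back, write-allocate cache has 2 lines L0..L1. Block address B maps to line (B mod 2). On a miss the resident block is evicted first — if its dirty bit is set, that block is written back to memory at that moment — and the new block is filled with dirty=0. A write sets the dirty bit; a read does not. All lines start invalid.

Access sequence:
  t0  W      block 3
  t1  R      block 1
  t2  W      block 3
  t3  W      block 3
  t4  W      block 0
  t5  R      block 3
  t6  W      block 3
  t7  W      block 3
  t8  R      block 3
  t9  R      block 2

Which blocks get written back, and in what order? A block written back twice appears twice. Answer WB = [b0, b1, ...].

0: W B3 → L1 miss [D]
1: R B1 → L1 miss wb→B3 [-]
2: W B3 → L1 miss [D]
3: W B3 → L1 hit [D]
4: W B0 → L0 miss [D]
5: R B3 → L1 hit [D]
6: W B3 → L1 hit [D]
7: W B3 → L1 hit [D]
8: R B3 → L1 hit [D]
9: R B2 → L0 miss wb→B0 [-]

WB = [3, 0]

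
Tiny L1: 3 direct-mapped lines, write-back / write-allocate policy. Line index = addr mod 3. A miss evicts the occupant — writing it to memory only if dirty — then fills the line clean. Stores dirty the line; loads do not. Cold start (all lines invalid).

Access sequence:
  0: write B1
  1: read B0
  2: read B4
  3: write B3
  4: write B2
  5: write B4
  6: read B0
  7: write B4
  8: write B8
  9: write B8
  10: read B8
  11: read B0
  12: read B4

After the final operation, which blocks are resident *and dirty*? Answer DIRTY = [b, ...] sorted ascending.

DIRTY = [4, 8]

0: W B1 → L1 miss [D]
1: R B0 → L0 miss [-]
2: R B4 → L1 miss wb→B1 [-]
3: W B3 → L0 miss [D]
4: W B2 → L2 miss [D]
5: W B4 → L1 hit [D]
6: R B0 → L0 miss wb→B3 [-]
7: W B4 → L1 hit [D]
8: W B8 → L2 miss wb→B2 [D]
9: W B8 → L2 hit [D]
10: R B8 → L2 hit [D]
11: R B0 → L0 hit [-]
12: R B4 → L1 hit [D]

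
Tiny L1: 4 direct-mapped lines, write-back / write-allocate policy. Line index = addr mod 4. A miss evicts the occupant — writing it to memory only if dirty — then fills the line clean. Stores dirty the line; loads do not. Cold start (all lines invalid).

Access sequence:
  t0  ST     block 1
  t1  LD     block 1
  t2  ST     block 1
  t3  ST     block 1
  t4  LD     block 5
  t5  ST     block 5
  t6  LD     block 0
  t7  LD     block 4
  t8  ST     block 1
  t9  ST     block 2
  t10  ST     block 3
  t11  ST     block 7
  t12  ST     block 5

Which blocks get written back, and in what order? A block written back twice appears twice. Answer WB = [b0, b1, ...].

WB = [1, 5, 3, 1]

0: W B1 → L1 miss [D]
1: R B1 → L1 hit [D]
2: W B1 → L1 hit [D]
3: W B1 → L1 hit [D]
4: R B5 → L1 miss wb→B1 [-]
5: W B5 → L1 hit [D]
6: R B0 → L0 miss [-]
7: R B4 → L0 miss [-]
8: W B1 → L1 miss wb→B5 [D]
9: W B2 → L2 miss [D]
10: W B3 → L3 miss [D]
11: W B7 → L3 miss wb→B3 [D]
12: W B5 → L1 miss wb→B1 [D]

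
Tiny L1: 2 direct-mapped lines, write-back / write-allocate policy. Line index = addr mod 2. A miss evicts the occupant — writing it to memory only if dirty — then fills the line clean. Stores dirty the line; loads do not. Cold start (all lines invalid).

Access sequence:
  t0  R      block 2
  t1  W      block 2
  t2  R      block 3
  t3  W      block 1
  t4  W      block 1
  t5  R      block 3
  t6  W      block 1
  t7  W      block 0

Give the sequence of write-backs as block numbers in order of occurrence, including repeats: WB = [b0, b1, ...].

WB = [1, 2]

0: R B2 → L0 miss [-]
1: W B2 → L0 hit [D]
2: R B3 → L1 miss [-]
3: W B1 → L1 miss [D]
4: W B1 → L1 hit [D]
5: R B3 → L1 miss wb→B1 [-]
6: W B1 → L1 miss [D]
7: W B0 → L0 miss wb→B2 [D]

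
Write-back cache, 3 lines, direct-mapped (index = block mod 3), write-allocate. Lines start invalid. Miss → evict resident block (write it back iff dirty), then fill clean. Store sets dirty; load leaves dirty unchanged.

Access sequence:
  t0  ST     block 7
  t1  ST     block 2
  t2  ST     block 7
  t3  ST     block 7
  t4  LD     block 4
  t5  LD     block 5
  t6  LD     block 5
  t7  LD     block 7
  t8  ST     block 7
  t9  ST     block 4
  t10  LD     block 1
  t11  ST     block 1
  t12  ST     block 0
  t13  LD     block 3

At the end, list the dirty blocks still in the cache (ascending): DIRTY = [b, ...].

  0 | W B7 → L1 miss [D]
  1 | W B2 → L2 miss [D]
  2 | W B7 → L1 hit [D]
  3 | W B7 → L1 hit [D]
  4 | R B4 → L1 miss wb→B7 [-]
  5 | R B5 → L2 miss wb→B2 [-]
  6 | R B5 → L2 hit [-]
  7 | R B7 → L1 miss [-]
  8 | W B7 → L1 hit [D]
  9 | W B4 → L1 miss wb→B7 [D]
  10 | R B1 → L1 miss wb→B4 [-]
  11 | W B1 → L1 hit [D]
  12 | W B0 → L0 miss [D]
  13 | R B3 → L0 miss wb→B0 [-]

DIRTY = [1]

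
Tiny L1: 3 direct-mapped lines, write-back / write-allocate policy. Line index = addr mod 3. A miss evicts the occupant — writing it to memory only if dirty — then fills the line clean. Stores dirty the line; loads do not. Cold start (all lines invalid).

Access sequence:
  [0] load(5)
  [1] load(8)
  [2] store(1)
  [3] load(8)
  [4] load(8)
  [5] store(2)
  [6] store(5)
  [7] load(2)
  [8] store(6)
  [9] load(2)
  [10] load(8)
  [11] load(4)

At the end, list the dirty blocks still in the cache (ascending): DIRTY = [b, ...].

DIRTY = [6]

  0 | R B5 → L2 miss [-]
  1 | R B8 → L2 miss [-]
  2 | W B1 → L1 miss [D]
  3 | R B8 → L2 hit [-]
  4 | R B8 → L2 hit [-]
  5 | W B2 → L2 miss [D]
  6 | W B5 → L2 miss wb→B2 [D]
  7 | R B2 → L2 miss wb→B5 [-]
  8 | W B6 → L0 miss [D]
  9 | R B2 → L2 hit [-]
  10 | R B8 → L2 miss [-]
  11 | R B4 → L1 miss wb→B1 [-]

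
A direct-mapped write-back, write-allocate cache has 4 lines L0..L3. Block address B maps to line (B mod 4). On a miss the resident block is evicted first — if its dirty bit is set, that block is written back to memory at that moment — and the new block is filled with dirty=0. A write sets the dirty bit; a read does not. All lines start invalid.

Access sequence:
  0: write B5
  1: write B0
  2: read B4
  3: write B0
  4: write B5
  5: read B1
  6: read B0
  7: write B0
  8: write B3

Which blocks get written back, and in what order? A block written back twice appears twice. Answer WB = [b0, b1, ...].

0: W B5 → L1 miss [D]
1: W B0 → L0 miss [D]
2: R B4 → L0 miss wb→B0 [-]
3: W B0 → L0 miss [D]
4: W B5 → L1 hit [D]
5: R B1 → L1 miss wb→B5 [-]
6: R B0 → L0 hit [D]
7: W B0 → L0 hit [D]
8: W B3 → L3 miss [D]

WB = [0, 5]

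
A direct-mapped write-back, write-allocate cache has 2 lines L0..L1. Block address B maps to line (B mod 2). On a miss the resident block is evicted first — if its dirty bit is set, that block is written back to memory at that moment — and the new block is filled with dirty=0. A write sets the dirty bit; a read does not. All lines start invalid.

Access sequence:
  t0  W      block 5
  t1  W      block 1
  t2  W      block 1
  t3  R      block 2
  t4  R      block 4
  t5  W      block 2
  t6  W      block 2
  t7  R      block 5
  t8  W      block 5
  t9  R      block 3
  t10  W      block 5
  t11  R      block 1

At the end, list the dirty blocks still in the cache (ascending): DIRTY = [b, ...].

DIRTY = [2]

0: W B5 -> L1 miss  d=D]
1: W B1 -> L1 miss wb->B5  d=D]
2: W B1 -> L1 hit  d=D]
3: R B2 -> L0 miss  d=-]
4: R B4 -> L0 miss  d=-]
5: W B2 -> L0 miss  d=D]
6: W B2 -> L0 hit  d=D]
7: R B5 -> L1 miss wb->B1  d=-]
8: W B5 -> L1 hit  d=D]
9: R B3 -> L1 miss wb->B5  d=-]
10: W B5 -> L1 miss  d=D]
11: R B1 -> L1 miss wb->B5  d=-]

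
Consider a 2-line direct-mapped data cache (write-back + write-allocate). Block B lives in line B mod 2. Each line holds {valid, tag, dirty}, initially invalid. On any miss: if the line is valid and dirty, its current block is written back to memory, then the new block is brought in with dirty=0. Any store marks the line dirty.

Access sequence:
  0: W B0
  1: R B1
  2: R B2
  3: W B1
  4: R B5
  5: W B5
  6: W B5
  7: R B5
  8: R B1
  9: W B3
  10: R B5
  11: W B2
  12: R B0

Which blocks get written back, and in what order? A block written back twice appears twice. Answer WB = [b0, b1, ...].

WB = [0, 1, 5, 3, 2]

0: W B0 -> L0 miss  d=D]
1: R B1 -> L1 miss  d=-]
2: R B2 -> L0 miss wb->B0  d=-]
3: W B1 -> L1 hit  d=D]
4: R B5 -> L1 miss wb->B1  d=-]
5: W B5 -> L1 hit  d=D]
6: W B5 -> L1 hit  d=D]
7: R B5 -> L1 hit  d=D]
8: R B1 -> L1 miss wb->B5  d=-]
9: W B3 -> L1 miss  d=D]
10: R B5 -> L1 miss wb->B3  d=-]
11: W B2 -> L0 hit  d=D]
12: R B0 -> L0 miss wb->B2  d=-]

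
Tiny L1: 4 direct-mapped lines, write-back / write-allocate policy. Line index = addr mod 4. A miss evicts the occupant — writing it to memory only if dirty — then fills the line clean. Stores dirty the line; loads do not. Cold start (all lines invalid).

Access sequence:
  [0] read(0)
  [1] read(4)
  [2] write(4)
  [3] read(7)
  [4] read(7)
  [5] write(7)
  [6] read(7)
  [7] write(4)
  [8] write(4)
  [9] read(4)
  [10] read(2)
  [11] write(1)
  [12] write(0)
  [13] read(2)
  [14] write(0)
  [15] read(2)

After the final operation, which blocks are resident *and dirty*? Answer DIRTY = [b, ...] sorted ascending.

DIRTY = [0, 1, 7]

  0 | R B0 → L0 miss [-]
  1 | R B4 → L0 miss [-]
  2 | W B4 → L0 hit [D]
  3 | R B7 → L3 miss [-]
  4 | R B7 → L3 hit [-]
  5 | W B7 → L3 hit [D]
  6 | R B7 → L3 hit [D]
  7 | W B4 → L0 hit [D]
  8 | W B4 → L0 hit [D]
  9 | R B4 → L0 hit [D]
  10 | R B2 → L2 miss [-]
  11 | W B1 → L1 miss [D]
  12 | W B0 → L0 miss wb→B4 [D]
  13 | R B2 → L2 hit [-]
  14 | W B0 → L0 hit [D]
  15 | R B2 → L2 hit [-]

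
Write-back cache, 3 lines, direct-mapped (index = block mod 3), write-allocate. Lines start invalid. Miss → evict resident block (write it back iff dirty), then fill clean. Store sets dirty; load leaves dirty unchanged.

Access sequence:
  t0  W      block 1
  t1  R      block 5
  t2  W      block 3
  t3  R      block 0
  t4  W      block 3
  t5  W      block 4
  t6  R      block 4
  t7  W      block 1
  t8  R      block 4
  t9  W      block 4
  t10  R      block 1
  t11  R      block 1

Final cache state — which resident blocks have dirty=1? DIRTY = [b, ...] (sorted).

0: W B1 -> L1 miss  d=D]
1: R B5 -> L2 miss  d=-]
2: W B3 -> L0 miss  d=D]
3: R B0 -> L0 miss wb->B3  d=-]
4: W B3 -> L0 miss  d=D]
5: W B4 -> L1 miss wb->B1  d=D]
6: R B4 -> L1 hit  d=D]
7: W B1 -> L1 miss wb->B4  d=D]
8: R B4 -> L1 miss wb->B1  d=-]
9: W B4 -> L1 hit  d=D]
10: R B1 -> L1 miss wb->B4  d=-]
11: R B1 -> L1 hit  d=-]

DIRTY = [3]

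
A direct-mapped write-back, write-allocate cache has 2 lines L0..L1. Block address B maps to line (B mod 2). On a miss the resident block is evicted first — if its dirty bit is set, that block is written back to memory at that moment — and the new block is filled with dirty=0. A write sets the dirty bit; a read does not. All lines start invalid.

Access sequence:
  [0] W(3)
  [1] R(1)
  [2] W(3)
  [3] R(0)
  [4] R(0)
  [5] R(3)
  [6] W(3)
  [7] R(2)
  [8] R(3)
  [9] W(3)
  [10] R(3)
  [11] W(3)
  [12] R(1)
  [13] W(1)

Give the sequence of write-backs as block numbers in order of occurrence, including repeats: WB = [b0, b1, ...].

0: W B3 → L1 miss [D]
1: R B1 → L1 miss wb→B3 [-]
2: W B3 → L1 miss [D]
3: R B0 → L0 miss [-]
4: R B0 → L0 hit [-]
5: R B3 → L1 hit [D]
6: W B3 → L1 hit [D]
7: R B2 → L0 miss [-]
8: R B3 → L1 hit [D]
9: W B3 → L1 hit [D]
10: R B3 → L1 hit [D]
11: W B3 → L1 hit [D]
12: R B1 → L1 miss wb→B3 [-]
13: W B1 → L1 hit [D]

WB = [3, 3]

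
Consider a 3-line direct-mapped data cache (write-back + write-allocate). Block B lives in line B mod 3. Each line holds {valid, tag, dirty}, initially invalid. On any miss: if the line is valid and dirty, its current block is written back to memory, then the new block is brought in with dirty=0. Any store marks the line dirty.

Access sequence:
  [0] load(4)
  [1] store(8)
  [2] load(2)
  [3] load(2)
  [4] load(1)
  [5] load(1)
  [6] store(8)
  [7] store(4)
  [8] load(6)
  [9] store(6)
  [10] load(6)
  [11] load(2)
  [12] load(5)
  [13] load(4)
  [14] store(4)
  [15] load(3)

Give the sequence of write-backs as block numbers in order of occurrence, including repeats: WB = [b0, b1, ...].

0: R B4 -> L1 miss  d=-]
1: W B8 -> L2 miss  d=D]
2: R B2 -> L2 miss wb->B8  d=-]
3: R B2 -> L2 hit  d=-]
4: R B1 -> L1 miss  d=-]
5: R B1 -> L1 hit  d=-]
6: W B8 -> L2 miss  d=D]
7: W B4 -> L1 miss  d=D]
8: R B6 -> L0 miss  d=-]
9: W B6 -> L0 hit  d=D]
10: R B6 -> L0 hit  d=D]
11: R B2 -> L2 miss wb->B8  d=-]
12: R B5 -> L2 miss  d=-]
13: R B4 -> L1 hit  d=D]
14: W B4 -> L1 hit  d=D]
15: R B3 -> L0 miss wb->B6  d=-]

WB = [8, 8, 6]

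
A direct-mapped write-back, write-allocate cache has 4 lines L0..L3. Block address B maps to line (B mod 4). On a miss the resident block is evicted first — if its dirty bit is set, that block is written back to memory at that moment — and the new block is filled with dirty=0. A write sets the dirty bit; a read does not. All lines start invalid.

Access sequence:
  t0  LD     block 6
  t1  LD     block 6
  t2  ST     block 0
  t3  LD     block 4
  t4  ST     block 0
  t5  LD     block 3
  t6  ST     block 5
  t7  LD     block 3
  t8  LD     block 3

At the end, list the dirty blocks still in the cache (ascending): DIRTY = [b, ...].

DIRTY = [0, 5]

0: R B6 → L2 miss [-]
1: R B6 → L2 hit [-]
2: W B0 → L0 miss [D]
3: R B4 → L0 miss wb→B0 [-]
4: W B0 → L0 miss [D]
5: R B3 → L3 miss [-]
6: W B5 → L1 miss [D]
7: R B3 → L3 hit [-]
8: R B3 → L3 hit [-]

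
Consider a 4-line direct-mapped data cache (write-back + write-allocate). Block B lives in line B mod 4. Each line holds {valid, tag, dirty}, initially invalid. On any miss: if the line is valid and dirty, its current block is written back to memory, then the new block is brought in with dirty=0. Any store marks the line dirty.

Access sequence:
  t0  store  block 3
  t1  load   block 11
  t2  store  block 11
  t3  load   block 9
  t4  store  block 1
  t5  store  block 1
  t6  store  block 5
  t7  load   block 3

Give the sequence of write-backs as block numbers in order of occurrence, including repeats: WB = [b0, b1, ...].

0: W B3 -> L3 miss  d=D]
1: R B11 -> L3 miss wb->B3  d=-]
2: W B11 -> L3 hit  d=D]
3: R B9 -> L1 miss  d=-]
4: W B1 -> L1 miss  d=D]
5: W B1 -> L1 hit  d=D]
6: W B5 -> L1 miss wb->B1  d=D]
7: R B3 -> L3 miss wb->B11  d=-]

WB = [3, 1, 11]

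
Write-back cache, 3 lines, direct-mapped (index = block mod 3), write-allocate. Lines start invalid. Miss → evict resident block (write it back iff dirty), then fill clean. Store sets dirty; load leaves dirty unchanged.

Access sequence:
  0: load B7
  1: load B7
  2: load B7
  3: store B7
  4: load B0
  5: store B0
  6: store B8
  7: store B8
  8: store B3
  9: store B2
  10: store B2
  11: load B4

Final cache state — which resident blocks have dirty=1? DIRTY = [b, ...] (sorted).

0: R B7 -> L1 miss  d=-]
1: R B7 -> L1 hit  d=-]
2: R B7 -> L1 hit  d=-]
3: W B7 -> L1 hit  d=D]
4: R B0 -> L0 miss  d=-]
5: W B0 -> L0 hit  d=D]
6: W B8 -> L2 miss  d=D]
7: W B8 -> L2 hit  d=D]
8: W B3 -> L0 miss wb->B0  d=D]
9: W B2 -> L2 miss wb->B8  d=D]
10: W B2 -> L2 hit  d=D]
11: R B4 -> L1 miss wb->B7  d=-]

DIRTY = [2, 3]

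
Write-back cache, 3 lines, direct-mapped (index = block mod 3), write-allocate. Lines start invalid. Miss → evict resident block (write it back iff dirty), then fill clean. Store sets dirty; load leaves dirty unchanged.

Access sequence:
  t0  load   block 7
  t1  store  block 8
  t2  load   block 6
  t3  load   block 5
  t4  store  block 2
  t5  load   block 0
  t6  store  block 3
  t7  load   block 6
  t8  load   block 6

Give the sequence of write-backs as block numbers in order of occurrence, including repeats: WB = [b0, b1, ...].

  0 | R B7 → L1 miss [-]
  1 | W B8 → L2 miss [D]
  2 | R B6 → L0 miss [-]
  3 | R B5 → L2 miss wb→B8 [-]
  4 | W B2 → L2 miss [D]
  5 | R B0 → L0 miss [-]
  6 | W B3 → L0 miss [D]
  7 | R B6 → L0 miss wb→B3 [-]
  8 | R B6 → L0 hit [-]

WB = [8, 3]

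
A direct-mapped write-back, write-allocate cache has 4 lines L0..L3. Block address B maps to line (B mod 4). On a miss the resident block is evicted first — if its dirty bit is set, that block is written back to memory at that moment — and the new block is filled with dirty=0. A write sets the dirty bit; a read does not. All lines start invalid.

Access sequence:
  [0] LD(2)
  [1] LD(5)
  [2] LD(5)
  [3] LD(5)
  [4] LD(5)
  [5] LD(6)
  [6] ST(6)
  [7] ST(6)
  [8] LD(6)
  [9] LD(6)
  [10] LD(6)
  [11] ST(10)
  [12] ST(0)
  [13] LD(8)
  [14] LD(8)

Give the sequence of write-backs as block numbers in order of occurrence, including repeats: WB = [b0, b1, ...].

0: R B2 -> L2 miss  d=-]
1: R B5 -> L1 miss  d=-]
2: R B5 -> L1 hit  d=-]
3: R B5 -> L1 hit  d=-]
4: R B5 -> L1 hit  d=-]
5: R B6 -> L2 miss  d=-]
6: W B6 -> L2 hit  d=D]
7: W B6 -> L2 hit  d=D]
8: R B6 -> L2 hit  d=D]
9: R B6 -> L2 hit  d=D]
10: R B6 -> L2 hit  d=D]
11: W B10 -> L2 miss wb->B6  d=D]
12: W B0 -> L0 miss  d=D]
13: R B8 -> L0 miss wb->B0  d=-]
14: R B8 -> L0 hit  d=-]

WB = [6, 0]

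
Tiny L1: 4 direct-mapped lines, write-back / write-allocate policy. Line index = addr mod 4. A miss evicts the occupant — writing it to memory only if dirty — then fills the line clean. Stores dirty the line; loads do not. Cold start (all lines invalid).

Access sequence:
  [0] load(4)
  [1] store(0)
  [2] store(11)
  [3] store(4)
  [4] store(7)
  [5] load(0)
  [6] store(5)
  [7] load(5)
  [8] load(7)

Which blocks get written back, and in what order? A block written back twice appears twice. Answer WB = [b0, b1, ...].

WB = [0, 11, 4]

0: R B4 → L0 miss [-]
1: W B0 → L0 miss [D]
2: W B11 → L3 miss [D]
3: W B4 → L0 miss wb→B0 [D]
4: W B7 → L3 miss wb→B11 [D]
5: R B0 → L0 miss wb→B4 [-]
6: W B5 → L1 miss [D]
7: R B5 → L1 hit [D]
8: R B7 → L3 hit [D]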